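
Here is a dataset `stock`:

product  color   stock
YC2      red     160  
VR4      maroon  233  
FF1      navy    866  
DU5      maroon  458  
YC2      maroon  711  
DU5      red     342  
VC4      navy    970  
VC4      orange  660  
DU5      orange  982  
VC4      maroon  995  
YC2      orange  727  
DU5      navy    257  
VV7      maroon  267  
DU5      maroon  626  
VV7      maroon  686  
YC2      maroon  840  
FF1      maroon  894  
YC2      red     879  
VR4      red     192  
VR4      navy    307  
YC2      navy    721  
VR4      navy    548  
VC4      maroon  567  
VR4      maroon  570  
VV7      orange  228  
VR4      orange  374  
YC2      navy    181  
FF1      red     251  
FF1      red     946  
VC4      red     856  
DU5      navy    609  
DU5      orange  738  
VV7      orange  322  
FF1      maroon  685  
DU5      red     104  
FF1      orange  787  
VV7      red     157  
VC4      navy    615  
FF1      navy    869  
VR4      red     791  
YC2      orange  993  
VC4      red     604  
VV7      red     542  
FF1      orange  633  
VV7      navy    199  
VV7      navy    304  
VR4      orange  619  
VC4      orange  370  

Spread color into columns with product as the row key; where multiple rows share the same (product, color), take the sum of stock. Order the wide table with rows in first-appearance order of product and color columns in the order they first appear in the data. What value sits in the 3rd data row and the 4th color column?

1420

With rows in first-appearance order of product, row 3 is product=FF1. color columns in first-appearance order: red, maroon, navy, orange; column 4 is orange.
Long rows with product=FF1, color=orange: 787 + 633 = 1420.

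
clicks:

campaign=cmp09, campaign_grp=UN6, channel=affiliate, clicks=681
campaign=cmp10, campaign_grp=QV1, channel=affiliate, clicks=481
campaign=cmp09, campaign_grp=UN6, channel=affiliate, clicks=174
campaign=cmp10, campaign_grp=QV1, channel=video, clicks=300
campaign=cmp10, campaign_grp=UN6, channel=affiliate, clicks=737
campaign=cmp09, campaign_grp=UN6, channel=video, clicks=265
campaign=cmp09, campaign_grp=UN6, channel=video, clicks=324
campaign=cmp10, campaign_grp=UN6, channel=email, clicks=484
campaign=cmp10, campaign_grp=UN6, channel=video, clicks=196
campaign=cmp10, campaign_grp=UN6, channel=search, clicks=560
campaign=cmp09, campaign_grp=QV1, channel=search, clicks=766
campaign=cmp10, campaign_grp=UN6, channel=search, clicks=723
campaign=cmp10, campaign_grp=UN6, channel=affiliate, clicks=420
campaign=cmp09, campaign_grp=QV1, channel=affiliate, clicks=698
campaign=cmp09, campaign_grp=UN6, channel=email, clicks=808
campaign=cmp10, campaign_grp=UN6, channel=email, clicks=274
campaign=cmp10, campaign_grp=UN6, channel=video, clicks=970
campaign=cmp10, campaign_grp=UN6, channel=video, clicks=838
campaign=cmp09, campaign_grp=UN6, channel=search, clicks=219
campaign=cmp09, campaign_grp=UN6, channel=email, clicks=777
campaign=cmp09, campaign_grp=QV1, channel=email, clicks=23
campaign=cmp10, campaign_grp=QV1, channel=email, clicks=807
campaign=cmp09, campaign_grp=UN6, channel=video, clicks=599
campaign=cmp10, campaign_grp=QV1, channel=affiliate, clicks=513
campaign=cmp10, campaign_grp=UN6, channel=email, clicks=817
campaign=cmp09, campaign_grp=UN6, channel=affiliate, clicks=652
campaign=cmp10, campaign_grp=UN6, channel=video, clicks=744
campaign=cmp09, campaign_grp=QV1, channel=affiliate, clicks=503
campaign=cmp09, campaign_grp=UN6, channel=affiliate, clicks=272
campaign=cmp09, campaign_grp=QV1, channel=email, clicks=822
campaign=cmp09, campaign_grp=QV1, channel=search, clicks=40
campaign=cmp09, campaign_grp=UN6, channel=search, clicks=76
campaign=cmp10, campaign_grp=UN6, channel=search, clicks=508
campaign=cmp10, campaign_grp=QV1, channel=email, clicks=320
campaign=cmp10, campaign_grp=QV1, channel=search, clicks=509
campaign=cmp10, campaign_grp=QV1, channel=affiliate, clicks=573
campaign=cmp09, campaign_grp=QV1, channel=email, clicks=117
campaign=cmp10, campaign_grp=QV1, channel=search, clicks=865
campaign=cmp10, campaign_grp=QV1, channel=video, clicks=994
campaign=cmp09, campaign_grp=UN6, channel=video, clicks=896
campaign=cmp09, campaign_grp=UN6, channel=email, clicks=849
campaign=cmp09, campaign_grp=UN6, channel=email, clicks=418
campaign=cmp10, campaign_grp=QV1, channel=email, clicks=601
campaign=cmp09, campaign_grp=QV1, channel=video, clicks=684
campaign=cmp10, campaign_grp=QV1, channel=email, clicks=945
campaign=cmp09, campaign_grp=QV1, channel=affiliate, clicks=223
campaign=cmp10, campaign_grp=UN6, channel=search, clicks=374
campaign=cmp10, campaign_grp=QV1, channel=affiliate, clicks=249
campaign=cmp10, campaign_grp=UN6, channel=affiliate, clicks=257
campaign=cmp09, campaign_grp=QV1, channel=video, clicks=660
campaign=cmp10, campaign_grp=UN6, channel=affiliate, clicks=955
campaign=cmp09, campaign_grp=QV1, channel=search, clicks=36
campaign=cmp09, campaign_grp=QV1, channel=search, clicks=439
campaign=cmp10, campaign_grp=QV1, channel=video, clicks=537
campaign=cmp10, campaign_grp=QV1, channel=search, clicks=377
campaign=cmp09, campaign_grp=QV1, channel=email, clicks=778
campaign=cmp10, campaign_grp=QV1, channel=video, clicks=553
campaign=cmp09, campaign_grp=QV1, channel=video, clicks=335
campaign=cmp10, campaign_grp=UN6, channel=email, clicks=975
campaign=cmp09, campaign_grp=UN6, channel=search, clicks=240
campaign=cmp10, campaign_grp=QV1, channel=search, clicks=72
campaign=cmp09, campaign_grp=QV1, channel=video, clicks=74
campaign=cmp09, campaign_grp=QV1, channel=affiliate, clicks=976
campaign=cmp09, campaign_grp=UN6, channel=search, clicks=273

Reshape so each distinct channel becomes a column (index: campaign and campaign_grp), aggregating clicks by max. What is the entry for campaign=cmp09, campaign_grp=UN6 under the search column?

273

Rows with campaign=cmp09, campaign_grp=UN6 and channel=search: clicks values are 219, 76, 240, 273.
max(219, 76, 240, 273) = 273.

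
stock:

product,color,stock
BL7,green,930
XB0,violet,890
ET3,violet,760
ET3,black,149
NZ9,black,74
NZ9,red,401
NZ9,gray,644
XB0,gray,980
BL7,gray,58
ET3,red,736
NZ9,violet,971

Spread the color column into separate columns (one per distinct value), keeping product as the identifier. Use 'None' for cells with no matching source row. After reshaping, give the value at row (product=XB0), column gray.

980

The long row with product=XB0, color=gray has stock=980.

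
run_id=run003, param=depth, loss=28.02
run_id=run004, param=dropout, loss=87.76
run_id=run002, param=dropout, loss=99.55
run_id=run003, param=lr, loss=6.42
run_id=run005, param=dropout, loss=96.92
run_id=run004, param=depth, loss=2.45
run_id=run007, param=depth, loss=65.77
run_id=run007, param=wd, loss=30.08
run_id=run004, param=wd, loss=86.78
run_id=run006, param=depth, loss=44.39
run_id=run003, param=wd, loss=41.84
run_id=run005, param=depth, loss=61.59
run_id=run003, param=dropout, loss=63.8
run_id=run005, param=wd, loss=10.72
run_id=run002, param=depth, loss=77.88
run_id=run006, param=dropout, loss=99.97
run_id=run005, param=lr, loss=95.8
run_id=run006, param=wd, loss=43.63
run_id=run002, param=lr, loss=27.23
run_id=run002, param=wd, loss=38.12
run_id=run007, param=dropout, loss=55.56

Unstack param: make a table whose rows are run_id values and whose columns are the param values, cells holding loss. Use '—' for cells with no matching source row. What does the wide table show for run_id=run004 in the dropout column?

87.76

The long row with run_id=run004, param=dropout has loss=87.76.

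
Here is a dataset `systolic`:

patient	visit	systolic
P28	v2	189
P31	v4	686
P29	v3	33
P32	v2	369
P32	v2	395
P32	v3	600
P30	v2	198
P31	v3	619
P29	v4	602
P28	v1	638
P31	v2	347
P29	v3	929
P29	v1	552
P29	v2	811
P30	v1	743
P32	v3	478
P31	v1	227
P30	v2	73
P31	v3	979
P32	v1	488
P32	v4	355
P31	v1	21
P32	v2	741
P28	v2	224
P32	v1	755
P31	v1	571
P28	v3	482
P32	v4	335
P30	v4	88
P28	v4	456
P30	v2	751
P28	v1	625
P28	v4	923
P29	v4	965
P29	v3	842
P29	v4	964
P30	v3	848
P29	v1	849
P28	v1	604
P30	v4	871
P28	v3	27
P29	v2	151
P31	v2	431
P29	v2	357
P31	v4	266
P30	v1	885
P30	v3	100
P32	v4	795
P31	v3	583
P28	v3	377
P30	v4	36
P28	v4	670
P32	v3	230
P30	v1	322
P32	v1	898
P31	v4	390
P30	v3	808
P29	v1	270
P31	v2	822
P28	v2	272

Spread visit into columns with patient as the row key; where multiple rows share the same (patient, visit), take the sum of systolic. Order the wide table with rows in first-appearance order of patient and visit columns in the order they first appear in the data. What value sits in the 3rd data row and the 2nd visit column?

With rows in first-appearance order of patient, row 3 is patient=P29. visit columns in first-appearance order: v2, v4, v3, v1; column 2 is v4.
Long rows with patient=P29, visit=v4: 602 + 965 + 964 = 2531.

2531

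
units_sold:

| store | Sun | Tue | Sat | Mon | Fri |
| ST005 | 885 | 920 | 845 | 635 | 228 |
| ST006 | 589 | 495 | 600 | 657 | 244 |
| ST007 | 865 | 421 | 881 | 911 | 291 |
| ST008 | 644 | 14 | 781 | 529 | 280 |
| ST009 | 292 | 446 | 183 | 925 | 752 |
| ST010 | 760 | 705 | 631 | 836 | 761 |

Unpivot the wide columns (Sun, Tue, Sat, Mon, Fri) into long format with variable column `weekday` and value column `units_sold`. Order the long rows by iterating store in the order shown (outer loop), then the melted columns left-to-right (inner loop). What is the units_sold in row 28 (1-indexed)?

30 rows total (6 × 5). Row 28: index ⌊(28-1)/5⌋ = 5 into store → ST010; (28-1) mod 5 = 2 into the melted columns → Sat.
So row 28 is (ST010, Sat, 631); units_sold = 631.

631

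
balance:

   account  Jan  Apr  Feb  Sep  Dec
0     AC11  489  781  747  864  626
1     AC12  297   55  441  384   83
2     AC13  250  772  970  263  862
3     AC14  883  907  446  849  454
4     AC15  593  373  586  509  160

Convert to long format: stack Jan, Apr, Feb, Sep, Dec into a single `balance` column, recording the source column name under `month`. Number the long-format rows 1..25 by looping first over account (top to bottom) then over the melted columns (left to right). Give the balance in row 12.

25 rows total (5 × 5). Row 12: index ⌊(12-1)/5⌋ = 2 into account → AC13; (12-1) mod 5 = 1 into the melted columns → Apr.
So row 12 is (AC13, Apr, 772); balance = 772.

772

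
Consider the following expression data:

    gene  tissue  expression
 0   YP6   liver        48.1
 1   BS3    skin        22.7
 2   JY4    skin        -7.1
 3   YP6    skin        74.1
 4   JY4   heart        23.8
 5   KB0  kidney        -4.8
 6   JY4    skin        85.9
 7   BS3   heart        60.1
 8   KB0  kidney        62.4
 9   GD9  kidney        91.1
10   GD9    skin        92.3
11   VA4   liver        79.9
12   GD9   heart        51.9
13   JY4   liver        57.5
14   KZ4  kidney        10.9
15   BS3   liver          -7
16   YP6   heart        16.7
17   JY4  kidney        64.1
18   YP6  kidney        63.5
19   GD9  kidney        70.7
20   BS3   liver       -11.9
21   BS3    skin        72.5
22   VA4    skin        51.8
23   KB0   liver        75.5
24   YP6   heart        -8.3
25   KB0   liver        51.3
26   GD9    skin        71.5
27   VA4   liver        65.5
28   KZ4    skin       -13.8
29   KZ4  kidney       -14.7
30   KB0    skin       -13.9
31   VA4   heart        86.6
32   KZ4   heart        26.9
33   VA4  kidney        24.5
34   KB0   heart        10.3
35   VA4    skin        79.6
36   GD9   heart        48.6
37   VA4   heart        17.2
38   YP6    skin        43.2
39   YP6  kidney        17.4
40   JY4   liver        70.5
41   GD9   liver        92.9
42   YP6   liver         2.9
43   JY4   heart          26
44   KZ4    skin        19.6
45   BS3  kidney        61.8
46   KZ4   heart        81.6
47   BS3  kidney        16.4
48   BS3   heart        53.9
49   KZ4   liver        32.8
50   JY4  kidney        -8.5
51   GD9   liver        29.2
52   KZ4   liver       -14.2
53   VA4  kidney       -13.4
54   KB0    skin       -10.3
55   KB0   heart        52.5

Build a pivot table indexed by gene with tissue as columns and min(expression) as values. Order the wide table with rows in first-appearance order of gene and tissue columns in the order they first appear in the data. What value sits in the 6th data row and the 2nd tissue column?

With rows in first-appearance order of gene, row 6 is gene=VA4. tissue columns in first-appearance order: liver, skin, heart, kidney; column 2 is skin.
Long rows with gene=VA4, tissue=skin: min(51.8, 79.6) = 51.8.

51.8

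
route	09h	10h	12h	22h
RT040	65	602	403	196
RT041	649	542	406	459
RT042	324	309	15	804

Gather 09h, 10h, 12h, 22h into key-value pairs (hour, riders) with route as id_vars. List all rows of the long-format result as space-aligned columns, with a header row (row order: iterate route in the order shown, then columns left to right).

route  hour  riders
RT040  09h   65    
RT040  10h   602   
RT040  12h   403   
RT040  22h   196   
RT041  09h   649   
RT041  10h   542   
RT041  12h   406   
RT041  22h   459   
RT042  09h   324   
RT042  10h   309   
RT042  12h   15    
RT042  22h   804   

Each (route, column) pair becomes one row: 3 × 4 = 12 rows.
For example, (RT040, 09h) → riders=65.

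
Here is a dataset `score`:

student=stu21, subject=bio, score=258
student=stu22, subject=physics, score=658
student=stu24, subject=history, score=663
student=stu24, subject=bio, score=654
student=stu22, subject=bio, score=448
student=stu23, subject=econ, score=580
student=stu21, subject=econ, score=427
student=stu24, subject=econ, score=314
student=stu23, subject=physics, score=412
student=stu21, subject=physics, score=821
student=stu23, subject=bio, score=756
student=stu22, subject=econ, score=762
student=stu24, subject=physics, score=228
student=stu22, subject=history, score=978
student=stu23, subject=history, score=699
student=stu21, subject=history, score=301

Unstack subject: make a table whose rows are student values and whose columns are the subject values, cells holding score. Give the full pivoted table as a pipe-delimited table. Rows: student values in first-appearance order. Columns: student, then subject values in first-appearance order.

| student | bio | physics | history | econ |
| stu21 | 258 | 821 | 301 | 427 |
| stu22 | 448 | 658 | 978 | 762 |
| stu24 | 654 | 228 | 663 | 314 |
| stu23 | 756 | 412 | 699 | 580 |

Columns: student plus the 4 distinct subject values (bio, physics, history, econ).
For example, row stu21 column bio takes score=258 from the long row (stu21, bio).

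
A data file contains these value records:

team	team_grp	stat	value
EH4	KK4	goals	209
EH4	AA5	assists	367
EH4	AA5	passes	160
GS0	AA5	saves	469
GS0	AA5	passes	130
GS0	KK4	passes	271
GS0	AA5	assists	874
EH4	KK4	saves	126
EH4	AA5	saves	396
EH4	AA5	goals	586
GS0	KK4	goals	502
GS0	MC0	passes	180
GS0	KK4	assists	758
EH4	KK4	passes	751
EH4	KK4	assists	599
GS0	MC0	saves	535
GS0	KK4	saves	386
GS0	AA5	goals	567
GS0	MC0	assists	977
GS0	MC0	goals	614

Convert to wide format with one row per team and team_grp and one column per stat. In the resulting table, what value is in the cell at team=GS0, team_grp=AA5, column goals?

Wide layout: rows indexed by team and team_grp, columns are the 4 distinct stat values (goals, assists, passes, saves).
Cell (team=GS0, team_grp=AA5, stat=goals) draws from the long row where team=GS0, team_grp=AA5 and stat=goals, which has value=567.

567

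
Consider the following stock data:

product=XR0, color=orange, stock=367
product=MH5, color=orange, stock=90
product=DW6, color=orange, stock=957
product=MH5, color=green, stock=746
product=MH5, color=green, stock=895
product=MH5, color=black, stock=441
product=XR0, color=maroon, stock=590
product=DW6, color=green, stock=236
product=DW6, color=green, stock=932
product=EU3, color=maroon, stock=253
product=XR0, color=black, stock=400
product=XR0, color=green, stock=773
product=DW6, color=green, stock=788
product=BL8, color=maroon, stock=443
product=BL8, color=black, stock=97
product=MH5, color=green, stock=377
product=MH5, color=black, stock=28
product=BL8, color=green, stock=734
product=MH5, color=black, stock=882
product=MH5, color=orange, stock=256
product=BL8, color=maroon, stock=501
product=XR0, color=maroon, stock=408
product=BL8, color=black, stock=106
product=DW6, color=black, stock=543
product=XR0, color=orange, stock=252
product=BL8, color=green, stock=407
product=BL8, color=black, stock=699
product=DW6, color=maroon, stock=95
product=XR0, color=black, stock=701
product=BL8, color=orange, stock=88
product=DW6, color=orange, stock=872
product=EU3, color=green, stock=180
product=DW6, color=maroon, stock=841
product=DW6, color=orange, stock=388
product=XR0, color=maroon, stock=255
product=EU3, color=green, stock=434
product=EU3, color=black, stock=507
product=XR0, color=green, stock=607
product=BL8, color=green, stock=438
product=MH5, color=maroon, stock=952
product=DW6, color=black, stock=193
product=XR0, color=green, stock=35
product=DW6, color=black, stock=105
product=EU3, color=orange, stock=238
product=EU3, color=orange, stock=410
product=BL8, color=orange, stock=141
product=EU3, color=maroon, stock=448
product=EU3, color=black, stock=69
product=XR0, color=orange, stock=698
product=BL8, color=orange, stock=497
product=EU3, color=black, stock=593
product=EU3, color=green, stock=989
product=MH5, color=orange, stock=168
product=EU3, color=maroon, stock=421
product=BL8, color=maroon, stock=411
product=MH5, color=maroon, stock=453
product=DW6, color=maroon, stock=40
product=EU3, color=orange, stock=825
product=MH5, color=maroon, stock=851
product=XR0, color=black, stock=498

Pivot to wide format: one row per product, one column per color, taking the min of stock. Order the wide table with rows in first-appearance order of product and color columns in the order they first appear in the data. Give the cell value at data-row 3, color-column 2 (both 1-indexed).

With rows in first-appearance order of product, row 3 is product=DW6. color columns in first-appearance order: orange, green, black, maroon; column 2 is green.
Long rows with product=DW6, color=green: min(236, 932, 788) = 236.

236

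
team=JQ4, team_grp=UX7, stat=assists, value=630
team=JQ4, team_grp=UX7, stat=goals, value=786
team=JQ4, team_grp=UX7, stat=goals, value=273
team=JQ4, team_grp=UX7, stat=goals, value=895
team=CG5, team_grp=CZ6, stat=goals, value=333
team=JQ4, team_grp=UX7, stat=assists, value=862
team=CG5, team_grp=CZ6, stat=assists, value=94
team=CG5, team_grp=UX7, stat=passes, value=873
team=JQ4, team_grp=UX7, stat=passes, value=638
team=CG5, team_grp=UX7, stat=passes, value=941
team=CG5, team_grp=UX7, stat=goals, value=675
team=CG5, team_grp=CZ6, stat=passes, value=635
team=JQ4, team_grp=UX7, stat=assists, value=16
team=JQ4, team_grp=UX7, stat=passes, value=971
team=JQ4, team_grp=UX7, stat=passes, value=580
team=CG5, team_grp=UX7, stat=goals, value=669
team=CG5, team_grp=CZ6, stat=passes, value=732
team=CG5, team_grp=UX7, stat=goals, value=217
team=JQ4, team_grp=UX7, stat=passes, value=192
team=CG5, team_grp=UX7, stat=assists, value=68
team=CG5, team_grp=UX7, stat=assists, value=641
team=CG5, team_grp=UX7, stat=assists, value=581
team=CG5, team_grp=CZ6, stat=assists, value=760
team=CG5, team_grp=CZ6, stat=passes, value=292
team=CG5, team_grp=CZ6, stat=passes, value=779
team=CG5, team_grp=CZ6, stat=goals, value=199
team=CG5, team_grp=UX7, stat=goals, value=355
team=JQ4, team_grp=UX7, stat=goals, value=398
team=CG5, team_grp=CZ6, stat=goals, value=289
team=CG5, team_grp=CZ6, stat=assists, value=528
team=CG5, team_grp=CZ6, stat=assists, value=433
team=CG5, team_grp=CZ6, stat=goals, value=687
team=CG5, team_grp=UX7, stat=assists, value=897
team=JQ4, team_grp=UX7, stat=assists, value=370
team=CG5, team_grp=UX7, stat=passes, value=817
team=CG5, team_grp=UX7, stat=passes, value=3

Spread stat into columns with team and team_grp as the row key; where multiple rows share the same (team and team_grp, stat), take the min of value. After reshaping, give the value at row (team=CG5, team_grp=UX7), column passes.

Rows with team=CG5, team_grp=UX7 and stat=passes: value values are 873, 941, 817, 3.
min(873, 941, 817, 3) = 3.

3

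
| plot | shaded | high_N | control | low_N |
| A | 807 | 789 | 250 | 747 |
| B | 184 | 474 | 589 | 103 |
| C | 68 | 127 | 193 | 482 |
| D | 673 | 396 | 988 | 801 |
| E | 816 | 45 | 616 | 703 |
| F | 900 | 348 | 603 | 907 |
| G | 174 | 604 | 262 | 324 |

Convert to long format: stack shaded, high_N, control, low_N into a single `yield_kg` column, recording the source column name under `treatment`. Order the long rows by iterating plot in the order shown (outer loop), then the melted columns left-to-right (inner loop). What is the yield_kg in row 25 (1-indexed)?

28 rows total (7 × 4). Row 25: index ⌊(25-1)/4⌋ = 6 into plot → G; (25-1) mod 4 = 0 into the melted columns → shaded.
So row 25 is (G, shaded, 174); yield_kg = 174.

174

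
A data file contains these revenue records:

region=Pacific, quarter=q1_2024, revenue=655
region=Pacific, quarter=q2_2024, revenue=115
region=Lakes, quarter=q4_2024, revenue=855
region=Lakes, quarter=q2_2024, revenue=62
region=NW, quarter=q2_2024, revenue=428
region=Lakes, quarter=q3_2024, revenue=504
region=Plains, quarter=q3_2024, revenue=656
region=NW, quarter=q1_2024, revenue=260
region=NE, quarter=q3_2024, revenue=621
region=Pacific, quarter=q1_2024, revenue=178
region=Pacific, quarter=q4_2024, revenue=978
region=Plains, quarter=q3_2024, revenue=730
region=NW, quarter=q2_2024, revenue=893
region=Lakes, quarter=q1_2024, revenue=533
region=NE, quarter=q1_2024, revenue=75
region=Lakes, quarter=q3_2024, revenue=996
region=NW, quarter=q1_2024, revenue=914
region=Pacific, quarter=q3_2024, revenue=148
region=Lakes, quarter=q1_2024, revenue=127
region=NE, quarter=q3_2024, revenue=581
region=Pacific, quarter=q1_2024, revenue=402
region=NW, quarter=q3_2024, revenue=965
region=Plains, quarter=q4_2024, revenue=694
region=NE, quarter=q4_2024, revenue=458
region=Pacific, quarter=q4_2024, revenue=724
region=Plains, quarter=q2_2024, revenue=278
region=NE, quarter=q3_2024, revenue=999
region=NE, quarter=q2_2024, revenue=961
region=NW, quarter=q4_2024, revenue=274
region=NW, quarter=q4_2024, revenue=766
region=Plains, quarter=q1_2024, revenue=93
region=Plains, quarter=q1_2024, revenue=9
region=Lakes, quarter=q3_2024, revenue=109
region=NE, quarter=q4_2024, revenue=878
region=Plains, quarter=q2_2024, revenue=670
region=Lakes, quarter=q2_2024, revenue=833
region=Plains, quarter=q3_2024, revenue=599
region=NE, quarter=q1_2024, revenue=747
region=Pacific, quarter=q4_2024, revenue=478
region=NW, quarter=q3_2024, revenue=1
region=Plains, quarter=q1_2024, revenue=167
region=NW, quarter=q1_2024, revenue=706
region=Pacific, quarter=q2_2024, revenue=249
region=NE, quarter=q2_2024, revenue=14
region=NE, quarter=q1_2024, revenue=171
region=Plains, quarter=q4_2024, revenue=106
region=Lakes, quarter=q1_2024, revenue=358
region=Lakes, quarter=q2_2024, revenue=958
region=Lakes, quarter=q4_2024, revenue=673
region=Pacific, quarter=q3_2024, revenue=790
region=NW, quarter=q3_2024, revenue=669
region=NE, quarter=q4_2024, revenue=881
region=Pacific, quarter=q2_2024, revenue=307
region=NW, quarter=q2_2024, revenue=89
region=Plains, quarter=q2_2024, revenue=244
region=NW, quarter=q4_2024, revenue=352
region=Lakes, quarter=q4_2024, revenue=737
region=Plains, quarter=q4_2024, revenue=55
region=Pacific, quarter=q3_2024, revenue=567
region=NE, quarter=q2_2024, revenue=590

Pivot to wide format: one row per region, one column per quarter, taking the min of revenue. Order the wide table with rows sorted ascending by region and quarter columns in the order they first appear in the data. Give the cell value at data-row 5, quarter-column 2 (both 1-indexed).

244

With rows sorted ascending by region, row 5 is region=Plains. quarter columns in first-appearance order: q1_2024, q2_2024, q4_2024, q3_2024; column 2 is q2_2024.
Long rows with region=Plains, quarter=q2_2024: min(278, 670, 244) = 244.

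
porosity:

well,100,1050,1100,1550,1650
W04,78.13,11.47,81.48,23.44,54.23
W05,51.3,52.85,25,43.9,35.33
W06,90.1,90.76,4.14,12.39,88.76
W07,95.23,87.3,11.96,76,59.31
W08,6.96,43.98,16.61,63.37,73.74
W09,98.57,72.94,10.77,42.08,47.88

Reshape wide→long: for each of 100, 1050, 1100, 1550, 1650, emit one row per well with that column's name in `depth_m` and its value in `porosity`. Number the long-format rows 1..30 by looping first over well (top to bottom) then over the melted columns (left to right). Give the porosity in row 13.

30 rows total (6 × 5). Row 13: index ⌊(13-1)/5⌋ = 2 into well → W06; (13-1) mod 5 = 2 into the melted columns → 1100.
So row 13 is (W06, 1100, 4.14); porosity = 4.14.

4.14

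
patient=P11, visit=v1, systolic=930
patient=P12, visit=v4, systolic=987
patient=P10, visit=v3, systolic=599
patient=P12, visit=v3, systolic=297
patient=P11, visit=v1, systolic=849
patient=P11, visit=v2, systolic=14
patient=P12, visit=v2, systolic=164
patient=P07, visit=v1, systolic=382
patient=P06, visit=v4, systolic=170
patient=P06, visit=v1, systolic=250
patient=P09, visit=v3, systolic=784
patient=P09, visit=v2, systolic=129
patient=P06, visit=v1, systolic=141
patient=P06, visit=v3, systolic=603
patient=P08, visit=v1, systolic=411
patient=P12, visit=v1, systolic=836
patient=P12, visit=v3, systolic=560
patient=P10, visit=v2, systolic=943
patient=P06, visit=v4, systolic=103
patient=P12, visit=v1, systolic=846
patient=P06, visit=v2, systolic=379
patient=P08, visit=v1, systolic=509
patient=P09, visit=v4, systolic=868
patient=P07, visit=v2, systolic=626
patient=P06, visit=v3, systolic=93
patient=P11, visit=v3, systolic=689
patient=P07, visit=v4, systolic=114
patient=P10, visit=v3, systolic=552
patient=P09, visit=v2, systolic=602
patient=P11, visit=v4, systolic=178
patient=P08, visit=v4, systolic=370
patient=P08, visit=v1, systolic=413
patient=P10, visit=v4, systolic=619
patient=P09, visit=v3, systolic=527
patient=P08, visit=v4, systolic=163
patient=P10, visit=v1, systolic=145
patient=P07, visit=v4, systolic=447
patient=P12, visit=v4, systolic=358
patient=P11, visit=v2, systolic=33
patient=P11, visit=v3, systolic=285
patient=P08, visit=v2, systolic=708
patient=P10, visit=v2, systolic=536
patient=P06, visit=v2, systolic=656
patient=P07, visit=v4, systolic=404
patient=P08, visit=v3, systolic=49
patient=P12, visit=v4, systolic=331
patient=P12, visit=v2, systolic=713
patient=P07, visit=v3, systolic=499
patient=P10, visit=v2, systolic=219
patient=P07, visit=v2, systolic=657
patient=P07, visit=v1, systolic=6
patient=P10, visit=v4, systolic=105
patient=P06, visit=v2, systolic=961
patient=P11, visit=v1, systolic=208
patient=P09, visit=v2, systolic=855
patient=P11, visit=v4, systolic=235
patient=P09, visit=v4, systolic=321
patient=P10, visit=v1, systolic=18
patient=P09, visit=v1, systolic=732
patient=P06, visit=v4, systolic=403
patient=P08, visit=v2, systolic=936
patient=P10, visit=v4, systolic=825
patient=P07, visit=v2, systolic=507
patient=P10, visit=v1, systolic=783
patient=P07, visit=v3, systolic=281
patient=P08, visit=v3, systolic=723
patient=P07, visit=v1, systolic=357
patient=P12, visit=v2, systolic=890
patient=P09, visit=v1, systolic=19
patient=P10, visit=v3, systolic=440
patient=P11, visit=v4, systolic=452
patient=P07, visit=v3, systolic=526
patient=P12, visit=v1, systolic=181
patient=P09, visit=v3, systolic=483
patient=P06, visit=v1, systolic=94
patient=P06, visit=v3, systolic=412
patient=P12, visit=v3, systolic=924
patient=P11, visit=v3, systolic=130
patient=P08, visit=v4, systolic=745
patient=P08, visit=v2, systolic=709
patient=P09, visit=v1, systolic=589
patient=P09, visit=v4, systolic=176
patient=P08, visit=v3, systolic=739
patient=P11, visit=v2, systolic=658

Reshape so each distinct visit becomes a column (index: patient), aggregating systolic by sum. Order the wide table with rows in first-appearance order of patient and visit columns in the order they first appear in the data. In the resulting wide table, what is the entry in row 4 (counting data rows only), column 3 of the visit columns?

With rows in first-appearance order of patient, row 4 is patient=P07. visit columns in first-appearance order: v1, v4, v3, v2; column 3 is v3.
Long rows with patient=P07, visit=v3: 499 + 281 + 526 = 1306.

1306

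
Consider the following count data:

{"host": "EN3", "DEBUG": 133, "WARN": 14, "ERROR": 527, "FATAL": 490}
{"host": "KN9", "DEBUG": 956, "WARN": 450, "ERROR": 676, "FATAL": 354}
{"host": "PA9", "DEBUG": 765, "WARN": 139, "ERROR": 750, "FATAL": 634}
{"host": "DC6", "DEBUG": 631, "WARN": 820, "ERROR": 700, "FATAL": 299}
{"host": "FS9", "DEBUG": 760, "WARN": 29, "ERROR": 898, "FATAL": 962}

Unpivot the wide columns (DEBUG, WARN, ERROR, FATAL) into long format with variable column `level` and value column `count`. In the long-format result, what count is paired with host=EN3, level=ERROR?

Unpivoting turns each (host, wide-column) pair into one long row.
The wide cell at row EN3, column ERROR holds 527, so the long row (EN3, ERROR) has count=527.

527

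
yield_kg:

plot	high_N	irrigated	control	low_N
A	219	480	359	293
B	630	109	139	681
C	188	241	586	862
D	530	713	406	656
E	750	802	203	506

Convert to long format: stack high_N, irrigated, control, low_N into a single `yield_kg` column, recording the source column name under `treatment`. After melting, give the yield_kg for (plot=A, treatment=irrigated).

480

Unpivoting turns each (plot, wide-column) pair into one long row.
The wide cell at row A, column irrigated holds 480, so the long row (A, irrigated) has yield_kg=480.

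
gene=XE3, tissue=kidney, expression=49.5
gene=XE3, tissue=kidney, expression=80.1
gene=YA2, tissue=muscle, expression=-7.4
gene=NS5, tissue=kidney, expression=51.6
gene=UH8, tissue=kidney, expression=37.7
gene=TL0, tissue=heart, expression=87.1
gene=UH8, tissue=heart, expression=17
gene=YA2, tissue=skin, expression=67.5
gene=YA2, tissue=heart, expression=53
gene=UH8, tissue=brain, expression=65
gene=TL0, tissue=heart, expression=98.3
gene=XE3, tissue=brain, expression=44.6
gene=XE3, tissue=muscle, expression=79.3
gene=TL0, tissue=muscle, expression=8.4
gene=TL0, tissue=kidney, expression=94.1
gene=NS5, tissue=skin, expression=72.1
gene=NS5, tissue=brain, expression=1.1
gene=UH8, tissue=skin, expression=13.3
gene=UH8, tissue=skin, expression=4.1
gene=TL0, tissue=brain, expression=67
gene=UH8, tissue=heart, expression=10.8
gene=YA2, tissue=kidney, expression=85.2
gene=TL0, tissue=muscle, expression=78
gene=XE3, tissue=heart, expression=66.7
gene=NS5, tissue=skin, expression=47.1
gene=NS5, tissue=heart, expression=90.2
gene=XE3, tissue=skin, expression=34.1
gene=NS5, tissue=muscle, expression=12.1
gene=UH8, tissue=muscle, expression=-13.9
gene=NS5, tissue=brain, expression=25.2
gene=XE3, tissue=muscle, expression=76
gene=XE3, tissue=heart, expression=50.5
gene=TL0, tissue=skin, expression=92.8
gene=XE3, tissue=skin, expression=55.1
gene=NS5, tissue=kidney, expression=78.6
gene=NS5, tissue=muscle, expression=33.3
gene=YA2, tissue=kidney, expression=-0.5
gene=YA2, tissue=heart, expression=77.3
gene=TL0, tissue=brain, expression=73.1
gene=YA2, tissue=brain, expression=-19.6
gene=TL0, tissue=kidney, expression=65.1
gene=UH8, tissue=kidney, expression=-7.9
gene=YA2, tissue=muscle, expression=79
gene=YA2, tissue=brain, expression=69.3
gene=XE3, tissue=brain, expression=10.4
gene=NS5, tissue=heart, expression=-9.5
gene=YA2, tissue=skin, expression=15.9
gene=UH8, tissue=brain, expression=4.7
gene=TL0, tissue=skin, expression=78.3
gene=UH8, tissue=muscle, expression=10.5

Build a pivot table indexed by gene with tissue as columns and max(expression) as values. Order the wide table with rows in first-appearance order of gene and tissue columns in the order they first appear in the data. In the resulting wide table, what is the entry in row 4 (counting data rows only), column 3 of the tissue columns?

17

With rows in first-appearance order of gene, row 4 is gene=UH8. tissue columns in first-appearance order: kidney, muscle, heart, skin, brain; column 3 is heart.
Long rows with gene=UH8, tissue=heart: max(17, 10.8) = 17.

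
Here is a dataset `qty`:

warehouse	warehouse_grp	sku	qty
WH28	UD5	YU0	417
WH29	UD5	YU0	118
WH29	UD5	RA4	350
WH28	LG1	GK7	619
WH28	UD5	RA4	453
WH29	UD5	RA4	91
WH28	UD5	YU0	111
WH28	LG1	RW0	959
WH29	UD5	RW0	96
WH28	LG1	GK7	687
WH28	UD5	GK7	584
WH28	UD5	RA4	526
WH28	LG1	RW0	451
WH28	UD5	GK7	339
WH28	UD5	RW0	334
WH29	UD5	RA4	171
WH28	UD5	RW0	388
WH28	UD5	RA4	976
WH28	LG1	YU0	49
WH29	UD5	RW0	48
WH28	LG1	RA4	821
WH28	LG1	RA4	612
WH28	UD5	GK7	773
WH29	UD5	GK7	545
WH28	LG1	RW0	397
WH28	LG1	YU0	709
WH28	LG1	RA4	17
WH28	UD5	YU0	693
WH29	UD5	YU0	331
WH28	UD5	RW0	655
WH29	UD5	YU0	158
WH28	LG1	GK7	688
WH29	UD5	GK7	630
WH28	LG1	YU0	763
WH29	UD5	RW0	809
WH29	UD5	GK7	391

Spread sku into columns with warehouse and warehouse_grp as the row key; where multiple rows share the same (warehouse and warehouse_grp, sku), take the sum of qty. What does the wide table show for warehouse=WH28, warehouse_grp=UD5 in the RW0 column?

Rows with warehouse=WH28, warehouse_grp=UD5 and sku=RW0: qty values are 334, 388, 655.
334 + 388 + 655 = 1377.

1377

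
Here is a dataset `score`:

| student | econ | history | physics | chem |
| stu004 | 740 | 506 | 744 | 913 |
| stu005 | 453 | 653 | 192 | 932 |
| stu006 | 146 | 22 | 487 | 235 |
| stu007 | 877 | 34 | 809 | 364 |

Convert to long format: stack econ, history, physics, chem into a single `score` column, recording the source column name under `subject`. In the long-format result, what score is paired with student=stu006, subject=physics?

Unpivoting turns each (student, wide-column) pair into one long row.
The wide cell at row stu006, column physics holds 487, so the long row (stu006, physics) has score=487.

487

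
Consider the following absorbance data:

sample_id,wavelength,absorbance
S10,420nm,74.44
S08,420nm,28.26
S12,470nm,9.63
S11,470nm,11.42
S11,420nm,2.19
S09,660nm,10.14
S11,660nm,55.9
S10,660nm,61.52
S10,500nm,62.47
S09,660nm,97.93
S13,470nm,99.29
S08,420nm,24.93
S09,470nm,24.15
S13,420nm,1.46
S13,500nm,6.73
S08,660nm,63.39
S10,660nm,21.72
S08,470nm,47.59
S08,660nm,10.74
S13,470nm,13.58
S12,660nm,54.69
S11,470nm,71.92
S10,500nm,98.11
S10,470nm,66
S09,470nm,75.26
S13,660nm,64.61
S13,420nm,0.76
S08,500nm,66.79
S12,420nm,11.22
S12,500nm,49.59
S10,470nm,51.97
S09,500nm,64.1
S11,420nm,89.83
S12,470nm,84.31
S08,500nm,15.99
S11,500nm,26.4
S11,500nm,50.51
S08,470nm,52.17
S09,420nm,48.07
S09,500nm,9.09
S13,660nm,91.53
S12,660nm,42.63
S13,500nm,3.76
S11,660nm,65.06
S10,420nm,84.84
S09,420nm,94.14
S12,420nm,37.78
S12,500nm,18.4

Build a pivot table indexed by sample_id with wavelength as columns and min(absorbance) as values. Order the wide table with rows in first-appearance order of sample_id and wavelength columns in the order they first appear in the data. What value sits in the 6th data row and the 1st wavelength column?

With rows in first-appearance order of sample_id, row 6 is sample_id=S13. wavelength columns in first-appearance order: 420nm, 470nm, 660nm, 500nm; column 1 is 420nm.
Long rows with sample_id=S13, wavelength=420nm: min(1.46, 0.76) = 0.76.

0.76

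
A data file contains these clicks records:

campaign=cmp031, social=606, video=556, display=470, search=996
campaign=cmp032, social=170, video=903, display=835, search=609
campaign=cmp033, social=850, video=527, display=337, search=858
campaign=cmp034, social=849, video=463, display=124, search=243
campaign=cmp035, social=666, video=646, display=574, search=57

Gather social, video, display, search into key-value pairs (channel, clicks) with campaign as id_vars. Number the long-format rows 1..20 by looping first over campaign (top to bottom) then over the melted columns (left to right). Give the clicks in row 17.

666

20 rows total (5 × 4). Row 17: index ⌊(17-1)/4⌋ = 4 into campaign → cmp035; (17-1) mod 4 = 0 into the melted columns → social.
So row 17 is (cmp035, social, 666); clicks = 666.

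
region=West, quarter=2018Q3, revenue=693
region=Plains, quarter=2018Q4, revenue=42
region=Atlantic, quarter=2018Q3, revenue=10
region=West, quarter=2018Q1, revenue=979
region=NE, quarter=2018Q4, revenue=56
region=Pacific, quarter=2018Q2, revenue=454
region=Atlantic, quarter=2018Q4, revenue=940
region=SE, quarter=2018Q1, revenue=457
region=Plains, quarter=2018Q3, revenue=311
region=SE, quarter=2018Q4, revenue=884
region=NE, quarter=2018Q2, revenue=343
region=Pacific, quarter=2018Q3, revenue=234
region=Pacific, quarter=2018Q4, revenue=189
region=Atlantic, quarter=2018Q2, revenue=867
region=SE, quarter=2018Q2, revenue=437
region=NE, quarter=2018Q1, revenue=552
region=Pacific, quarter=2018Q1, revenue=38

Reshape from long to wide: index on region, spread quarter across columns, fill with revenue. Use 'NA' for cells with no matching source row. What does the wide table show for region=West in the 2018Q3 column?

The long row with region=West, quarter=2018Q3 has revenue=693.

693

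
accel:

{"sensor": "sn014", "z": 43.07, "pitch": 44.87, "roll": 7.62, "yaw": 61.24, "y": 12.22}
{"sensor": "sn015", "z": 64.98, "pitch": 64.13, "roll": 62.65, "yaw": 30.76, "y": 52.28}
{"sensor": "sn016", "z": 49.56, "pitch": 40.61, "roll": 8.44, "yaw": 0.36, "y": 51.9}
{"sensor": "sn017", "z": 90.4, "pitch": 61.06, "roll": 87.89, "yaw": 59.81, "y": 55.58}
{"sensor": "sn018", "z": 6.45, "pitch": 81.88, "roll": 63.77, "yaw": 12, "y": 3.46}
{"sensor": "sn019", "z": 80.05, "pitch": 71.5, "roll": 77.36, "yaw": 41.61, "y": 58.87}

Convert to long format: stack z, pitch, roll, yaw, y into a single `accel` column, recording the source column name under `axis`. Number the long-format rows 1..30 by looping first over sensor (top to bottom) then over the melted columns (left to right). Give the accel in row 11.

30 rows total (6 × 5). Row 11: index ⌊(11-1)/5⌋ = 2 into sensor → sn016; (11-1) mod 5 = 0 into the melted columns → z.
So row 11 is (sn016, z, 49.56); accel = 49.56.

49.56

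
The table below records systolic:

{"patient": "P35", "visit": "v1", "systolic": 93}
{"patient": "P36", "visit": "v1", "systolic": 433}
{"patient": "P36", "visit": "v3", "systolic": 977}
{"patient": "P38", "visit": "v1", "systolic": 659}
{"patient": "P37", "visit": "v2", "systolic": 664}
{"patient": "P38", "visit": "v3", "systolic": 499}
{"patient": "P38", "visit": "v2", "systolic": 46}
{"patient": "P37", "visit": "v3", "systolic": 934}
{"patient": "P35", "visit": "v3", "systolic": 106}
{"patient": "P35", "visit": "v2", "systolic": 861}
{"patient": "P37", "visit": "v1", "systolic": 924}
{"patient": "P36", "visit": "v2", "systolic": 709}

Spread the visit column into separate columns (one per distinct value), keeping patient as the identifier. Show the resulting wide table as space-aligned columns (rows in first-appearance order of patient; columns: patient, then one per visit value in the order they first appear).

patient  v1   v3   v2 
P35      93   106  861
P36      433  977  709
P38      659  499  46 
P37      924  934  664

Columns: patient plus the 3 distinct visit values (v1, v3, v2).
For example, row P35 column v1 takes systolic=93 from the long row (P35, v1).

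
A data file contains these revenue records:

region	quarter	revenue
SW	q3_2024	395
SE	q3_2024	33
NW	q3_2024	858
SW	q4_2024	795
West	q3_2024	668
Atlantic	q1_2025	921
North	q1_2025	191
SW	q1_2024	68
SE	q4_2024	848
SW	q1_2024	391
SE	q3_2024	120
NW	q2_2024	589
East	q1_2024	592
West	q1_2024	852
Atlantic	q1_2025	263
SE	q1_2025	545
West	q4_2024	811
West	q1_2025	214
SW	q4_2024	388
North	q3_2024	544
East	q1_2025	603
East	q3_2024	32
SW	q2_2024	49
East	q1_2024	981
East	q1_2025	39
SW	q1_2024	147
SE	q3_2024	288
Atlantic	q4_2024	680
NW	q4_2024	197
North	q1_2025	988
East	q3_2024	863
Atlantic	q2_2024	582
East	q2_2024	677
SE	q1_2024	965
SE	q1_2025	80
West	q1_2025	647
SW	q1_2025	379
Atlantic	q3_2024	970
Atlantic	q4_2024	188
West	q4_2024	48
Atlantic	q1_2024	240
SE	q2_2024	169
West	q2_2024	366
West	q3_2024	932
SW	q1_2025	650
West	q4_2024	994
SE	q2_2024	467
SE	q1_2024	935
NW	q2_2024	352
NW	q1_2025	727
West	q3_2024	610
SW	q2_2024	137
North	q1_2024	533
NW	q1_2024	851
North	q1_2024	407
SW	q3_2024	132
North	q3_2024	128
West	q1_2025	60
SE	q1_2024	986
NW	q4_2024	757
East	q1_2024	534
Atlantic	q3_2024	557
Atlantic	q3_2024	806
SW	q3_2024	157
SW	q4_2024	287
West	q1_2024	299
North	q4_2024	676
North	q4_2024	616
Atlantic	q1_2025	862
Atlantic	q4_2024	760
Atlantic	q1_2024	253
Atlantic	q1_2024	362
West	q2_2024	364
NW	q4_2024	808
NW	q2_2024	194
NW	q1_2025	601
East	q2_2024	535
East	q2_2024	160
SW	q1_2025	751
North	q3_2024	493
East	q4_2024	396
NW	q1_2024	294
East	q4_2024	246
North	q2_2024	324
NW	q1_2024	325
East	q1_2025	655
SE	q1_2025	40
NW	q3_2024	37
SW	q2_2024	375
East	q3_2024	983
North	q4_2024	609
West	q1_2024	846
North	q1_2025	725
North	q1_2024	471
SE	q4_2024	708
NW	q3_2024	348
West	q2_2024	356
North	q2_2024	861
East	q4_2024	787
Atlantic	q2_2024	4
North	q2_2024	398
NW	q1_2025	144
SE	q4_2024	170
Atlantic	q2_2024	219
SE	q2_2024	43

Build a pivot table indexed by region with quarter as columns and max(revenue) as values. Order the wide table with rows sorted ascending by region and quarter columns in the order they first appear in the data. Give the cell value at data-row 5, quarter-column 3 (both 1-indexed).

545

With rows sorted ascending by region, row 5 is region=SE. quarter columns in first-appearance order: q3_2024, q4_2024, q1_2025, q1_2024, q2_2024; column 3 is q1_2025.
Long rows with region=SE, quarter=q1_2025: max(545, 80, 40) = 545.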